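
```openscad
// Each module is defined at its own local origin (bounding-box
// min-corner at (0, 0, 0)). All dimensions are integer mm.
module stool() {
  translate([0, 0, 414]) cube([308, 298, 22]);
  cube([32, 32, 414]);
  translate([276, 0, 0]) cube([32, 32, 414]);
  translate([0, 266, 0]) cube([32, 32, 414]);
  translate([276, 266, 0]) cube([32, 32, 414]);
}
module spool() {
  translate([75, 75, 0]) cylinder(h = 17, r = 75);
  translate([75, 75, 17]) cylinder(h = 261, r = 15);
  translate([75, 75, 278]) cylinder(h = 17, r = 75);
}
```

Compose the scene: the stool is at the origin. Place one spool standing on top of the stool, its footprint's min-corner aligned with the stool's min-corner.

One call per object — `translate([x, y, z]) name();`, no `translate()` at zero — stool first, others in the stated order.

stool();
translate([0, 0, 436]) spool();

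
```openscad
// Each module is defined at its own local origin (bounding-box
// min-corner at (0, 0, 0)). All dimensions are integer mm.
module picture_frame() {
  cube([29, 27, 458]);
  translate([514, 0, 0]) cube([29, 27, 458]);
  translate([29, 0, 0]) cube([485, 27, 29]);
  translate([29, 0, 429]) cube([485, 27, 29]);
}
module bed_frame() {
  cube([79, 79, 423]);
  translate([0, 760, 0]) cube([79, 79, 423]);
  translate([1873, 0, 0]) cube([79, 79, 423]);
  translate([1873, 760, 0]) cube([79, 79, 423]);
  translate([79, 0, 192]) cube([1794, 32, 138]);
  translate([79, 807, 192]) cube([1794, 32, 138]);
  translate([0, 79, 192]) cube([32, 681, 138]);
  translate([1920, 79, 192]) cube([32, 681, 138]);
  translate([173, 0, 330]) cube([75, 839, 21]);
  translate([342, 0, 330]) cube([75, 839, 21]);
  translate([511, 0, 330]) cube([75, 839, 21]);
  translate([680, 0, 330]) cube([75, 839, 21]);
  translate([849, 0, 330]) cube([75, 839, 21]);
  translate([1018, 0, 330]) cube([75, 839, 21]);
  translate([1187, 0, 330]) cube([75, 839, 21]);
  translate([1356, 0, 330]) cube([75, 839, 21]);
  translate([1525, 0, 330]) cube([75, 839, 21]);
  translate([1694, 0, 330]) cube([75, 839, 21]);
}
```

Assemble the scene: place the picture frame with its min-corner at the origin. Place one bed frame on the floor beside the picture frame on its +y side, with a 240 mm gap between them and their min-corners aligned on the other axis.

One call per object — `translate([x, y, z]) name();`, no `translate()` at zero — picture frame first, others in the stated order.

picture_frame();
translate([0, 267, 0]) bed_frame();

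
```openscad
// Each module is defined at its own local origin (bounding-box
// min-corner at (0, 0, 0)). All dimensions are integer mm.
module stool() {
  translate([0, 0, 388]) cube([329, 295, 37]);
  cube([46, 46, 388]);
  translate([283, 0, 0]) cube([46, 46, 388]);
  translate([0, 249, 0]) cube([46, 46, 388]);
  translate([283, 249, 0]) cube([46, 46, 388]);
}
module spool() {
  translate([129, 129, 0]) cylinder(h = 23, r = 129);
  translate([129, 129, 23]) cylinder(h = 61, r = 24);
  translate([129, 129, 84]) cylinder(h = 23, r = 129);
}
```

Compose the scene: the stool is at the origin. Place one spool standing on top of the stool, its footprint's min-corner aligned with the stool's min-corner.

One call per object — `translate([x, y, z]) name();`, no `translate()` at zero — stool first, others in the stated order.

stool();
translate([0, 0, 425]) spool();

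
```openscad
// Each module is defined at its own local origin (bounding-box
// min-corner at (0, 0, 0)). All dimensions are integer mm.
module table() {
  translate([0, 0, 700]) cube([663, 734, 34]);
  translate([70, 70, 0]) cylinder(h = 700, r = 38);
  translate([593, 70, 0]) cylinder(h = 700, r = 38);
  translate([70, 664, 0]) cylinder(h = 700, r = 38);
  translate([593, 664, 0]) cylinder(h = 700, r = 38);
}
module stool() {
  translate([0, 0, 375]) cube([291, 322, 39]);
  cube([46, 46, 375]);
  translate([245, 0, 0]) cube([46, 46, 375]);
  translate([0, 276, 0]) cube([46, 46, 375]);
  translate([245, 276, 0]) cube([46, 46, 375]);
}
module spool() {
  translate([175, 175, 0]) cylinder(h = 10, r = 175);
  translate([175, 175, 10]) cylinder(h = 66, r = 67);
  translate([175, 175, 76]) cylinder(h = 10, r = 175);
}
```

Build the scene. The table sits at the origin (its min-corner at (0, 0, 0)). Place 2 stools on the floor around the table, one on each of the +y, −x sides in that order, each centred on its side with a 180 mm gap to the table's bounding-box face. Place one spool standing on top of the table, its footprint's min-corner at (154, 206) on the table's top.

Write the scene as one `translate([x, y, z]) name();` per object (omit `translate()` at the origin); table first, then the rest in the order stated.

table();
translate([186, 914, 0]) stool();
translate([-471, 206, 0]) stool();
translate([154, 206, 734]) spool();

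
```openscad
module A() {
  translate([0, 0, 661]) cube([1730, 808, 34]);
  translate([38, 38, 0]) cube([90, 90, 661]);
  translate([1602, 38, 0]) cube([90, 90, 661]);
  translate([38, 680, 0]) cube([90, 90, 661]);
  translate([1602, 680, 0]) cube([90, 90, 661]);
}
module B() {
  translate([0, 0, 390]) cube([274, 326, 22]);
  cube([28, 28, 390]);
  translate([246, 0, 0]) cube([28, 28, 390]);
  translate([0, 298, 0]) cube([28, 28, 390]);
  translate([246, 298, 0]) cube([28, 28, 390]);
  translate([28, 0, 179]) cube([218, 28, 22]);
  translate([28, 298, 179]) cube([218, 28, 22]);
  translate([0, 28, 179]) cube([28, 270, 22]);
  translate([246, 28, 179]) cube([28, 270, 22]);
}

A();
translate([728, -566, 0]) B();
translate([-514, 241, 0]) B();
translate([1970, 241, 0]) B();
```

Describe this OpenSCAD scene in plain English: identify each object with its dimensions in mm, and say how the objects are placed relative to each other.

A is a table: top 1730 mm (x) × 808 mm (y), 34 mm thick, upper face at z = 695 mm, on four 90×90 mm square legs, each inset 38 mm from the nearest pair of top edges, running from z = 0 to the bottom of the top.

B is a simple wooden stool: a rectangular seat 274 mm (x) by 326 mm (y), 22 mm thick, top face at z = 412 mm, on four square legs, each 28×28 mm in cross-section. The legs rest on z = 0, each flush with a corner of the seat. Four stretchers, 28 mm wide and 22 mm tall, connect adjacent legs with their undersides at z = 179 mm, each running between the inner faces of the legs it joins and aligned with the legs' outer faces on the other axis.

Three stools sit around the table at the −y, −x, +x sides.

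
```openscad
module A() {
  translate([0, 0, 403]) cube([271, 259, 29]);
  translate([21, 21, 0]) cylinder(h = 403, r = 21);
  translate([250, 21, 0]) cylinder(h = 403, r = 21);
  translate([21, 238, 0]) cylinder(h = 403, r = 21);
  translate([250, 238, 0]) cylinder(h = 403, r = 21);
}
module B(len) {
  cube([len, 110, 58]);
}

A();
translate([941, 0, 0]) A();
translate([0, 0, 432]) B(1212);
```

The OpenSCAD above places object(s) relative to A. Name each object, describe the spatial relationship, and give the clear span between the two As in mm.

Second stool starts at x = 941; first ends at x = 271; clear span = 941 − 271 = 670 mm.

A is a stool. B is a beam. A beam spans the tops of two stools. The clear span between the two stools is 670 mm.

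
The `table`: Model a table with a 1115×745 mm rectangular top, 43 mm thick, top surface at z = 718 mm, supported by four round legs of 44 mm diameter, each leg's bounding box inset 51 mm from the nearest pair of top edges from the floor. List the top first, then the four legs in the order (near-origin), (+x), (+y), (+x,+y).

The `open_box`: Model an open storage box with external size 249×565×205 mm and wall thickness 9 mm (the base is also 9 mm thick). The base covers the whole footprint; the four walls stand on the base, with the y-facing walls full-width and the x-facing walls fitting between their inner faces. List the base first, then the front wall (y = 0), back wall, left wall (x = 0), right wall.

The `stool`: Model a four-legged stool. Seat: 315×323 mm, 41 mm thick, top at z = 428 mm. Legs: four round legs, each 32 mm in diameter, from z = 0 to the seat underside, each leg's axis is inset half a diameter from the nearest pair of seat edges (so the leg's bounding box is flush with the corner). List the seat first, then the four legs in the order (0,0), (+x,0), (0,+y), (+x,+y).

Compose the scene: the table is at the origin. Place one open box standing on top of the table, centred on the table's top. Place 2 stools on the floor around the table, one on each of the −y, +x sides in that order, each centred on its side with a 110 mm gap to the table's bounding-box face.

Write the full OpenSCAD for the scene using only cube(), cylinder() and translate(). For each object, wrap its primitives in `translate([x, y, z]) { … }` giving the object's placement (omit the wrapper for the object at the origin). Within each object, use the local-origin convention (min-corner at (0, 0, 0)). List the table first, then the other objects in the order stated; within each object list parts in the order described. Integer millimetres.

translate([0, 0, 675]) cube([1115, 745, 43]);
translate([73, 73, 0]) cylinder(h = 675, r = 22);
translate([1042, 73, 0]) cylinder(h = 675, r = 22);
translate([73, 672, 0]) cylinder(h = 675, r = 22);
translate([1042, 672, 0]) cylinder(h = 675, r = 22);
translate([433, 90, 718]) {
  cube([249, 565, 9]);
  translate([0, 0, 9]) cube([249, 9, 196]);
  translate([0, 556, 9]) cube([249, 9, 196]);
  translate([0, 9, 9]) cube([9, 547, 196]);
  translate([240, 9, 9]) cube([9, 547, 196]);
}
translate([400, -433, 0]) {
  translate([0, 0, 387]) cube([315, 323, 41]);
  translate([16, 16, 0]) cylinder(h = 387, r = 16);
  translate([299, 16, 0]) cylinder(h = 387, r = 16);
  translate([16, 307, 0]) cylinder(h = 387, r = 16);
  translate([299, 307, 0]) cylinder(h = 387, r = 16);
}
translate([1225, 211, 0]) {
  translate([0, 0, 387]) cube([315, 323, 41]);
  translate([16, 16, 0]) cylinder(h = 387, r = 16);
  translate([299, 16, 0]) cylinder(h = 387, r = 16);
  translate([16, 307, 0]) cylinder(h = 387, r = 16);
  translate([299, 307, 0]) cylinder(h = 387, r = 16);
}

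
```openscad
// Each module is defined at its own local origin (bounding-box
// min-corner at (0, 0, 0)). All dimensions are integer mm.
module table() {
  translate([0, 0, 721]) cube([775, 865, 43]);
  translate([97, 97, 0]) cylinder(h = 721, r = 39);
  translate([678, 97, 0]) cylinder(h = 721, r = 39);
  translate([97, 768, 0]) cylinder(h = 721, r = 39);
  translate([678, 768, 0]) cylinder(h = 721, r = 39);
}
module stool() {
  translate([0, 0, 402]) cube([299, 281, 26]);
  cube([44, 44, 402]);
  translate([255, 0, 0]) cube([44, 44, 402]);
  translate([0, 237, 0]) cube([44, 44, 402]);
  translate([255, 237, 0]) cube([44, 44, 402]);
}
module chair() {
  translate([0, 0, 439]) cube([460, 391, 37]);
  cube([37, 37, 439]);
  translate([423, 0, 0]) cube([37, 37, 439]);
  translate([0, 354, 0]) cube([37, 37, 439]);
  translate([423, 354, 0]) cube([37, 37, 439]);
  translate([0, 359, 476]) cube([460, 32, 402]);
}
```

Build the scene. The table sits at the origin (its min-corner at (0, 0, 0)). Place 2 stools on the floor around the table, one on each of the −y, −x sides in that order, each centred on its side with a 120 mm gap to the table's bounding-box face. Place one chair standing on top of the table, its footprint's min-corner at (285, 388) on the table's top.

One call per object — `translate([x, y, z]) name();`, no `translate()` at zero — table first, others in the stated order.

table();
translate([238, -401, 0]) stool();
translate([-419, 292, 0]) stool();
translate([285, 388, 764]) chair();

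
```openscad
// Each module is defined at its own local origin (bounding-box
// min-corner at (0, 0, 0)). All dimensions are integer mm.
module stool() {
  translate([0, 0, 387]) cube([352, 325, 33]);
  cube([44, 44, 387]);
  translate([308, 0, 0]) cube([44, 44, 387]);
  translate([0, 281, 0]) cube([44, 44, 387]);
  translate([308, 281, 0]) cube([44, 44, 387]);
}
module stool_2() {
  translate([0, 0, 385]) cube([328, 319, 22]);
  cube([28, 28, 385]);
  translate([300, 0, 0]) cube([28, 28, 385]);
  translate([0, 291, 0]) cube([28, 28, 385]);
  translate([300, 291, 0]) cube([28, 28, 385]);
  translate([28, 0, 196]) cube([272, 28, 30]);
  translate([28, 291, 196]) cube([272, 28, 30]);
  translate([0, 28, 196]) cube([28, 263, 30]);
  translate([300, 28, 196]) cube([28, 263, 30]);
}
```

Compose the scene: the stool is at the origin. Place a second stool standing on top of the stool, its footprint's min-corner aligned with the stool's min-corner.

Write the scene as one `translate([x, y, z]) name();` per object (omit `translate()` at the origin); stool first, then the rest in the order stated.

stool();
translate([0, 0, 420]) stool_2();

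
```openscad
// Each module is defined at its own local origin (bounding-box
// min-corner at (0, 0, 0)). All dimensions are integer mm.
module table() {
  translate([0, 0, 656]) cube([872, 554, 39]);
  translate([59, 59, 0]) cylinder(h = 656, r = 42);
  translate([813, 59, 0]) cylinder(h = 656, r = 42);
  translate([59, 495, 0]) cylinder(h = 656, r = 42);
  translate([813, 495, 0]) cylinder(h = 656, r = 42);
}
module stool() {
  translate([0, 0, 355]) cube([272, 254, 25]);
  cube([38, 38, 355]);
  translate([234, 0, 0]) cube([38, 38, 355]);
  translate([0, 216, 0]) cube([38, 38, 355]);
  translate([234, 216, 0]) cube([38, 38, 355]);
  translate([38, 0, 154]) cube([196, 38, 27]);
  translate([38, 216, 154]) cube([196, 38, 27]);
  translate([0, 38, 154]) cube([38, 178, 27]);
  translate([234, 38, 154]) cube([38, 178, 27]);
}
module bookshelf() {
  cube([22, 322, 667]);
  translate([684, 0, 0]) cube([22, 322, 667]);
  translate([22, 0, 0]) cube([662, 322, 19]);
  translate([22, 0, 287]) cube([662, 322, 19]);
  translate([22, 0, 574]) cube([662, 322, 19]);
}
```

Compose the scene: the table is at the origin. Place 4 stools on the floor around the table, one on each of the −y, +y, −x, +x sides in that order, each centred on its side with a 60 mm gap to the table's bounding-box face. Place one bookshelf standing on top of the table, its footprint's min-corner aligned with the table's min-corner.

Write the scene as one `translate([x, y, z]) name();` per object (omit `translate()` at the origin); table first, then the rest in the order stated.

table();
translate([300, -314, 0]) stool();
translate([300, 614, 0]) stool();
translate([-332, 150, 0]) stool();
translate([932, 150, 0]) stool();
translate([0, 0, 695]) bookshelf();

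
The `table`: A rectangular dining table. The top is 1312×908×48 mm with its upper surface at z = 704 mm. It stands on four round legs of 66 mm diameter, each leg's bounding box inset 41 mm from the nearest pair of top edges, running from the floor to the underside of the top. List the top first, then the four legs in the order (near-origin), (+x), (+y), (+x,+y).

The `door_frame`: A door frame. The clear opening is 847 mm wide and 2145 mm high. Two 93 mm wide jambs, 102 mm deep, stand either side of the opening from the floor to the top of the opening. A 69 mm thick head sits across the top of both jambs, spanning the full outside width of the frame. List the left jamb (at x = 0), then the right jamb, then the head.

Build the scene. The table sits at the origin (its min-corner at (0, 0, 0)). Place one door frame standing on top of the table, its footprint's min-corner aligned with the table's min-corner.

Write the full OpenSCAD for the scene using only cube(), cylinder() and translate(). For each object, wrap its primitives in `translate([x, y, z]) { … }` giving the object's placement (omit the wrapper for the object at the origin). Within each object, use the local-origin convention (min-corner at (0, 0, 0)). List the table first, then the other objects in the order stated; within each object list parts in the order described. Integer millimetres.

translate([0, 0, 656]) cube([1312, 908, 48]);
translate([74, 74, 0]) cylinder(h = 656, r = 33);
translate([1238, 74, 0]) cylinder(h = 656, r = 33);
translate([74, 834, 0]) cylinder(h = 656, r = 33);
translate([1238, 834, 0]) cylinder(h = 656, r = 33);
translate([0, 0, 704]) {
  cube([93, 102, 2145]);
  translate([940, 0, 0]) cube([93, 102, 2145]);
  translate([0, 0, 2145]) cube([1033, 102, 69]);
}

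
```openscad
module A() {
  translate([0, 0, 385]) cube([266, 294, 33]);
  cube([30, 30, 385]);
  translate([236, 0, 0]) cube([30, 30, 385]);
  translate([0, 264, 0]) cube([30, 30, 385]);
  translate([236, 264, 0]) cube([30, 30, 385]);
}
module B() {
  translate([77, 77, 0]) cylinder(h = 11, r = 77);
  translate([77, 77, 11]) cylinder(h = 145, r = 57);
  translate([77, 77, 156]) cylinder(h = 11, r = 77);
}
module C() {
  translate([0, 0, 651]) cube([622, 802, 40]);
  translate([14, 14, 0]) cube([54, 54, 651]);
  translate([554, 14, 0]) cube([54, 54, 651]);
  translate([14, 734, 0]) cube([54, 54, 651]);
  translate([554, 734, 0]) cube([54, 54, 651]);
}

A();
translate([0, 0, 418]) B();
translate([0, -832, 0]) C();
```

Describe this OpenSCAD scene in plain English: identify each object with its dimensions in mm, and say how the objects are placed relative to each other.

A is a four-legged stool. The seat is 266×294 mm, 33 mm thick, top at z = 418 mm. It stands on four square legs, each 30×30 mm in cross-section, from z = 0 to the seat underside, each flush with a corner of the seat.

B is a spool: two coaxial disc flanges of radius 77 mm and thickness 11 mm, joined by a core cylinder of radius 57 mm and height 145 mm. The lower flange rests on z = 0 and the three cylinders share a vertical axis.

C is a table with a 622×802 mm rectangular top, 40 mm thick, top surface at z = 691 mm, supported by four 54×54 mm square legs, each inset 14 mm from the nearest pair of top edges, running from the floor.

The spool is on top of the stool. The table is on the floor beside the stool on its −y side.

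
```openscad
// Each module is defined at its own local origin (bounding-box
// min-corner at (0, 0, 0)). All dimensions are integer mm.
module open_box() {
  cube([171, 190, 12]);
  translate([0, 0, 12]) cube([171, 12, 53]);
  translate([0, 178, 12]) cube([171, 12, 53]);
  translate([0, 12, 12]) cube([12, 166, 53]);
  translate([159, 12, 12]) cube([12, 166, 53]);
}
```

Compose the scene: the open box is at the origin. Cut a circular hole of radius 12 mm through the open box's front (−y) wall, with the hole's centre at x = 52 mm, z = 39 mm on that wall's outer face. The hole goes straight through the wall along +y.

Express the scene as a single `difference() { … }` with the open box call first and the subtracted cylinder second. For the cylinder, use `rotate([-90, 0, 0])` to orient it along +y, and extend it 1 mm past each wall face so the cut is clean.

difference() {
  open_box();
  translate([52, -1, 39]) rotate([-90, 0, 0]) cylinder(h = 14, r = 12);
}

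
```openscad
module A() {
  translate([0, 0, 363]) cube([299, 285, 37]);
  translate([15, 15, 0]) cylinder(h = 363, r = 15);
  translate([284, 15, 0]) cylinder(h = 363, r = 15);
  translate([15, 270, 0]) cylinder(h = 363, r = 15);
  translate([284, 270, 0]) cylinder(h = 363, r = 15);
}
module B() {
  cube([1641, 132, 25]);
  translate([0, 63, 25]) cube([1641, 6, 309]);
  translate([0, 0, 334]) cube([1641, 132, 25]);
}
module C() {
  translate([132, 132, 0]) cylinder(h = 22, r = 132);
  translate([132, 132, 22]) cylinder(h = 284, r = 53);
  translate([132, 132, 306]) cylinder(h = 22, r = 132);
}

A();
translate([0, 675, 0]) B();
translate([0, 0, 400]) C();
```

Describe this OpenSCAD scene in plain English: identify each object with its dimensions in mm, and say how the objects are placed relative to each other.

A is a simple wooden stool: a rectangular seat 299 mm (x) by 285 mm (y), 37 mm thick, top face at z = 400 mm, on four round legs, each 30 mm in diameter. The legs rest on z = 0, each leg's axis is inset half a diameter from the nearest pair of seat edges (so the leg's bounding box is flush with the corner).

B is an I-beam lying along x, 1641 mm long. Overall section height 359 mm. Two flanges 132 mm wide (y) and 25 mm thick, one on the floor and one at the top; a web 6 mm thick runs between them, centred on the flange width.

C is a spool: two coaxial disc flanges of radius 132 mm and thickness 22 mm, joined by a core cylinder of radius 53 mm and height 284 mm. The lower flange rests on z = 0 and the three cylinders share a vertical axis.

The I-beam is on the floor beside the stool on its +y side. The spool is on top of the stool.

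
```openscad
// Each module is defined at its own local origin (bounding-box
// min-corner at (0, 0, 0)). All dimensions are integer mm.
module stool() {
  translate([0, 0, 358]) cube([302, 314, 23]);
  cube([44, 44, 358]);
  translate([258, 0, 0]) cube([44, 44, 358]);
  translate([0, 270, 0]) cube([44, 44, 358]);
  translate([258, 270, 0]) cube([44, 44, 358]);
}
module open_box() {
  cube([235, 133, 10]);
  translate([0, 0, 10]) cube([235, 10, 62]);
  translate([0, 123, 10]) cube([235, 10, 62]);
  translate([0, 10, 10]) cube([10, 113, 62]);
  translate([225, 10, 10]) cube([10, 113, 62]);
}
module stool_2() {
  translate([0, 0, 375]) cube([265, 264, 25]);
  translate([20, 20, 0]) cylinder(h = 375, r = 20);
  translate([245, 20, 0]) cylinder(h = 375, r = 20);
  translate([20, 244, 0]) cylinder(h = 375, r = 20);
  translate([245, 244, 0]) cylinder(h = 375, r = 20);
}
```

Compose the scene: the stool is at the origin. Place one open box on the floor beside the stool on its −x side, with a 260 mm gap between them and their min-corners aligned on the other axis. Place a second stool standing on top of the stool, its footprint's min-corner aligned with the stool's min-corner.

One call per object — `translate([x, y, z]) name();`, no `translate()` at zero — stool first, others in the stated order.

stool();
translate([-495, 0, 0]) open_box();
translate([0, 0, 381]) stool_2();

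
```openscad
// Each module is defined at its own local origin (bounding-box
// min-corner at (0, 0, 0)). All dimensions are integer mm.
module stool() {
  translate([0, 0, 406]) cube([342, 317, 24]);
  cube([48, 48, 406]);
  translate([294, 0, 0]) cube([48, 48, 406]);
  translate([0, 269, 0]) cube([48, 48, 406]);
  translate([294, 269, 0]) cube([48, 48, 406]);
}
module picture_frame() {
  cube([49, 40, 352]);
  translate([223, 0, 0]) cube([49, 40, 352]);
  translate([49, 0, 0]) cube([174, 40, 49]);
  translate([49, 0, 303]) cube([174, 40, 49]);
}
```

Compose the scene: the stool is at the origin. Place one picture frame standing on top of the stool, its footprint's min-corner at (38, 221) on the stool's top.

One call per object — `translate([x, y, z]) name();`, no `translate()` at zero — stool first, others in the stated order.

stool();
translate([38, 221, 430]) picture_frame();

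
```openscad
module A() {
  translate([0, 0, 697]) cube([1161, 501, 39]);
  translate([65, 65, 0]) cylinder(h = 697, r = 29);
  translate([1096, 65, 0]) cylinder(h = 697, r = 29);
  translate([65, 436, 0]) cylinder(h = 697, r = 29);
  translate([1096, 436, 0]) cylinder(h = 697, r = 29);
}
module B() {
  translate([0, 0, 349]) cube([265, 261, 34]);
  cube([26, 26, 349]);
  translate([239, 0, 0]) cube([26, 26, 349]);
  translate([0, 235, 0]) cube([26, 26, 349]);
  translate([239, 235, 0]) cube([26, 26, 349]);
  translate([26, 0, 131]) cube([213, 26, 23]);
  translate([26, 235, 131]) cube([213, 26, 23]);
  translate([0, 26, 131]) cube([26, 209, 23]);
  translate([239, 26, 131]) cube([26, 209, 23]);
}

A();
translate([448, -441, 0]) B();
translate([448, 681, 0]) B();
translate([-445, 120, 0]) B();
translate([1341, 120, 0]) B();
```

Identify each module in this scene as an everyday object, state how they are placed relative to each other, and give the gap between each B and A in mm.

A is a table. B is a stool. Four stools sit around the table at the −y, +y, −x, +x sides. The gap between each stool and the table is 180 mm.

Each stool's nearest face is 180 mm from the table's bounding box.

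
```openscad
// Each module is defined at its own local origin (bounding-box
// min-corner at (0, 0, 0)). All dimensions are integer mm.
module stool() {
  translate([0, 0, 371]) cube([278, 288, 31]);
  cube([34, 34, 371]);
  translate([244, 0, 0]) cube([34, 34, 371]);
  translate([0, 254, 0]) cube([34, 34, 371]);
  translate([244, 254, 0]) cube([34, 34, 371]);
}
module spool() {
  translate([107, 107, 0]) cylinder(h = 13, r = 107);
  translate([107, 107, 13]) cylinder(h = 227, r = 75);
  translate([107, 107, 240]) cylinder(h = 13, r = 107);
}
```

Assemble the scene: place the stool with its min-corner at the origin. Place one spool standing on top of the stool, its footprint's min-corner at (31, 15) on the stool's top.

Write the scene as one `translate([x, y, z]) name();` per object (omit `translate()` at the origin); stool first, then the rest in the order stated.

stool();
translate([31, 15, 402]) spool();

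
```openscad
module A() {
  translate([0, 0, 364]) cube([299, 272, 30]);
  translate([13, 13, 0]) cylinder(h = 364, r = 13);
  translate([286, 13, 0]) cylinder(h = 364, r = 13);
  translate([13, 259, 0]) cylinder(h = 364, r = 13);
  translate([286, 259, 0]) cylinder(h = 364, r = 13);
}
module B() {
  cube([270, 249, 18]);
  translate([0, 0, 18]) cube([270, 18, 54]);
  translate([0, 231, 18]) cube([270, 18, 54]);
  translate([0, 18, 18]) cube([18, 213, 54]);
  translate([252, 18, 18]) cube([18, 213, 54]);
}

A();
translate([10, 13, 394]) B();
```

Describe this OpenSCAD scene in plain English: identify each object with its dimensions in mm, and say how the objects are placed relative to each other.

A is a four-legged stool. The seat is a 299×272×30 mm slab whose top surface is at z = 394 mm; four round legs, each 26 mm in diameter, run from the floor (z = 0) to the underside of the seat, each leg's axis is inset half a diameter from the nearest pair of seat edges (so the leg's bounding box is flush with the corner).

B is an open-topped rectangular box: outside dimensions 270×249×72 mm, with a uniform wall and base thickness of 18 mm. The base is a full 270×249 slab on the floor; four walls sit on top of the base. The front and back walls (the −y and +y sides) span the full width; the two side walls fit between them.

The open box is on top of the stool.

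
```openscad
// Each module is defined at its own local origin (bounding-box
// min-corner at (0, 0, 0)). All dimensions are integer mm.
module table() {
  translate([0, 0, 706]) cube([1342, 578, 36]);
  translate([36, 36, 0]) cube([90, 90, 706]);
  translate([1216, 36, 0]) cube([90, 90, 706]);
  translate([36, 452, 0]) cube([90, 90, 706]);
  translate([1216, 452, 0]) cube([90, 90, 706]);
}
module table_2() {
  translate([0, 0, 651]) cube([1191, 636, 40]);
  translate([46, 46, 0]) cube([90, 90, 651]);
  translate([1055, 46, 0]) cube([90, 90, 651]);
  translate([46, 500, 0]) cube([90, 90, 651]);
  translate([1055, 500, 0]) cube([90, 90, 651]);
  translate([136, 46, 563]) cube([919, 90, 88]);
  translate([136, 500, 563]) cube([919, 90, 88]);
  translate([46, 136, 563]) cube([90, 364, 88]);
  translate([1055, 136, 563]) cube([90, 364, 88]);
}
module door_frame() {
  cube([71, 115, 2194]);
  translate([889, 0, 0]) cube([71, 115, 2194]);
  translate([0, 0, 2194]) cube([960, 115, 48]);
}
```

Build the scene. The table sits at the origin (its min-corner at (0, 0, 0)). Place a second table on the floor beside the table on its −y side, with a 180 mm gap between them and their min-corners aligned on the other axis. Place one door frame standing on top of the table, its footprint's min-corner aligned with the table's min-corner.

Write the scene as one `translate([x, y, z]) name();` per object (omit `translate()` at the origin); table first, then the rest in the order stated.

table();
translate([0, -816, 0]) table_2();
translate([0, 0, 742]) door_frame();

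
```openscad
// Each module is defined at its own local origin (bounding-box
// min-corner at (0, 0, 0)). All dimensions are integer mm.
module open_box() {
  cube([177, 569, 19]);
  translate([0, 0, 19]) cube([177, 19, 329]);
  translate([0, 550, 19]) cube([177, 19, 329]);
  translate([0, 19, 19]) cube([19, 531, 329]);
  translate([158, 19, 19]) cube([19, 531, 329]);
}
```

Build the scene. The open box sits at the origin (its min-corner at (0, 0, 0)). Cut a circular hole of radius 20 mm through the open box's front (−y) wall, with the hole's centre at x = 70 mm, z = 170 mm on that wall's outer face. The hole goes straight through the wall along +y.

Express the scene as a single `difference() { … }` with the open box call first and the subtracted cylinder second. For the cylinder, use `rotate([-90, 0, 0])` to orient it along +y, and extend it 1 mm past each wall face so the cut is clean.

difference() {
  open_box();
  translate([70, -1, 170]) rotate([-90, 0, 0]) cylinder(h = 21, r = 20);
}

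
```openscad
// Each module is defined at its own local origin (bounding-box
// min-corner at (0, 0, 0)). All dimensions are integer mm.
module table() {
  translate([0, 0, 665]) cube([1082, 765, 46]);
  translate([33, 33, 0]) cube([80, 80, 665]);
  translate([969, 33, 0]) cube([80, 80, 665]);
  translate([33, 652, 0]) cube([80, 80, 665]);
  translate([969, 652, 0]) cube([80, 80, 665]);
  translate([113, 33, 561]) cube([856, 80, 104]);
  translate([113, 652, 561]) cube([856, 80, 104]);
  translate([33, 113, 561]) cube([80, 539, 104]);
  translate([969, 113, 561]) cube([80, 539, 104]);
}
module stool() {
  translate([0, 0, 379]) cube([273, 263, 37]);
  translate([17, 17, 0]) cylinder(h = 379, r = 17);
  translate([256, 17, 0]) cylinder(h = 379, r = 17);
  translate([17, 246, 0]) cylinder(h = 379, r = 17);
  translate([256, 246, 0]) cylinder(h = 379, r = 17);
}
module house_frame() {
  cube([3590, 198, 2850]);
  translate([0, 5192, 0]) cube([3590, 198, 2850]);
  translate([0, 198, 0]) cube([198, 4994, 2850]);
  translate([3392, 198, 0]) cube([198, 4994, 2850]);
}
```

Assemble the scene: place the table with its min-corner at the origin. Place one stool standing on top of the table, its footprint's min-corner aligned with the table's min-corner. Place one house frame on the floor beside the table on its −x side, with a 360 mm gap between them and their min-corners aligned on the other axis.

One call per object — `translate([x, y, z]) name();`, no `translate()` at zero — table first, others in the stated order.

table();
translate([0, 0, 711]) stool();
translate([-3950, 0, 0]) house_frame();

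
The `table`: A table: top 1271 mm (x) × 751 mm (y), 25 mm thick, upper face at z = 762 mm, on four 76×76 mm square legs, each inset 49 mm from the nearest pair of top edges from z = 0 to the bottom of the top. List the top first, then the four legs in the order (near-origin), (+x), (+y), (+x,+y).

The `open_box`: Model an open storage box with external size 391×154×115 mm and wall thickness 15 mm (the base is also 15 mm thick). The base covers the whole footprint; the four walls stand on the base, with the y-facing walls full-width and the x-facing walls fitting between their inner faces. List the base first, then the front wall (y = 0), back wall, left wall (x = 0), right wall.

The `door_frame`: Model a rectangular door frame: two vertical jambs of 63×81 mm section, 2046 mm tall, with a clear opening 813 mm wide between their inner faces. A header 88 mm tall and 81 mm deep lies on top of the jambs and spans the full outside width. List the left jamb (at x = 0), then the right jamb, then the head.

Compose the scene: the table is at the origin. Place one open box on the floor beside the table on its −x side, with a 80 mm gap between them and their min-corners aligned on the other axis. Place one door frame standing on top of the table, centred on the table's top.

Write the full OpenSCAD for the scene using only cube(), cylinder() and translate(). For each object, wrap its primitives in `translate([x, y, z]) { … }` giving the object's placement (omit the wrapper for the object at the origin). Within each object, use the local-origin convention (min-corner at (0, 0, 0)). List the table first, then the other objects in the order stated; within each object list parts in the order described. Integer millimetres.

translate([0, 0, 737]) cube([1271, 751, 25]);
translate([49, 49, 0]) cube([76, 76, 737]);
translate([1146, 49, 0]) cube([76, 76, 737]);
translate([49, 626, 0]) cube([76, 76, 737]);
translate([1146, 626, 0]) cube([76, 76, 737]);
translate([-471, 0, 0]) {
  cube([391, 154, 15]);
  translate([0, 0, 15]) cube([391, 15, 100]);
  translate([0, 139, 15]) cube([391, 15, 100]);
  translate([0, 15, 15]) cube([15, 124, 100]);
  translate([376, 15, 15]) cube([15, 124, 100]);
}
translate([166, 335, 762]) {
  cube([63, 81, 2046]);
  translate([876, 0, 0]) cube([63, 81, 2046]);
  translate([0, 0, 2046]) cube([939, 81, 88]);
}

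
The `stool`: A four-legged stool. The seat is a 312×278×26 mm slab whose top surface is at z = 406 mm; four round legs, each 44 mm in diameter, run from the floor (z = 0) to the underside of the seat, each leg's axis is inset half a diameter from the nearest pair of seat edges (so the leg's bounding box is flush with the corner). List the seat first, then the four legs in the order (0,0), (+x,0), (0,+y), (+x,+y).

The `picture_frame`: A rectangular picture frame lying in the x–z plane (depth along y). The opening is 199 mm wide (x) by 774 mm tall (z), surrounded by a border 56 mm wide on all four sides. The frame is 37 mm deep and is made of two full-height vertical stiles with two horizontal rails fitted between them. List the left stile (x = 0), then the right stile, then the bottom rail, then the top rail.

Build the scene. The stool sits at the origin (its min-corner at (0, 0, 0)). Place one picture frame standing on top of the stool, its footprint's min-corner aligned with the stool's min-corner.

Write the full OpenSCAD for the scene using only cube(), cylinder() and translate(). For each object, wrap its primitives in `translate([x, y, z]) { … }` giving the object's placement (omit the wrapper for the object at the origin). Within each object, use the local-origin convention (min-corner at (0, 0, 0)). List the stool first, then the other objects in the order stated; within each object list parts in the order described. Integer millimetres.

translate([0, 0, 380]) cube([312, 278, 26]);
translate([22, 22, 0]) cylinder(h = 380, r = 22);
translate([290, 22, 0]) cylinder(h = 380, r = 22);
translate([22, 256, 0]) cylinder(h = 380, r = 22);
translate([290, 256, 0]) cylinder(h = 380, r = 22);
translate([0, 0, 406]) {
  cube([56, 37, 886]);
  translate([255, 0, 0]) cube([56, 37, 886]);
  translate([56, 0, 0]) cube([199, 37, 56]);
  translate([56, 0, 830]) cube([199, 37, 56]);
}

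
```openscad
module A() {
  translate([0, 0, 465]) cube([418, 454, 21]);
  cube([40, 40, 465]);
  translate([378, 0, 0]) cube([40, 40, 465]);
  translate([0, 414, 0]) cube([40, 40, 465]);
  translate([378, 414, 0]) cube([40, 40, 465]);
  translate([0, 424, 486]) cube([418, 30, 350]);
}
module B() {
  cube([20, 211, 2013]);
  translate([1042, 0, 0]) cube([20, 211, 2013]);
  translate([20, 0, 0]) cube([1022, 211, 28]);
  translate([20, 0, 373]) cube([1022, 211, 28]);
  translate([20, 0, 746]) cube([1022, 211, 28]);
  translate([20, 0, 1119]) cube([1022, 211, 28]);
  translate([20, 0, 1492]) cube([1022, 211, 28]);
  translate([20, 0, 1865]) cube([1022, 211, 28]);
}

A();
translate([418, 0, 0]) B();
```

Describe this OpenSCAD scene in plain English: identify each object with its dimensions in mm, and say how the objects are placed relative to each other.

A is a chair: 418×454 mm seat, 21 mm thick, top at z = 486 mm, on four 40 mm square corner legs flush with the seat edges. A 30 mm thick backrest slab spans the full seat width, extending 350 mm above the seat top, its back face flush with the seat's +y edge.

B is a bookshelf 1062 mm wide overall, 211 mm deep and 2013 mm tall. The two sides are 20 mm thick vertical panels. 6 horizontal shelves of 28 mm thickness span between the inner faces of the sides; the lowest shelf sits on the floor and shelves are stacked with a clear vertical gap of 345 mm between each pair.

The bookshelf is against the chair's +x side, with their −y faces flush.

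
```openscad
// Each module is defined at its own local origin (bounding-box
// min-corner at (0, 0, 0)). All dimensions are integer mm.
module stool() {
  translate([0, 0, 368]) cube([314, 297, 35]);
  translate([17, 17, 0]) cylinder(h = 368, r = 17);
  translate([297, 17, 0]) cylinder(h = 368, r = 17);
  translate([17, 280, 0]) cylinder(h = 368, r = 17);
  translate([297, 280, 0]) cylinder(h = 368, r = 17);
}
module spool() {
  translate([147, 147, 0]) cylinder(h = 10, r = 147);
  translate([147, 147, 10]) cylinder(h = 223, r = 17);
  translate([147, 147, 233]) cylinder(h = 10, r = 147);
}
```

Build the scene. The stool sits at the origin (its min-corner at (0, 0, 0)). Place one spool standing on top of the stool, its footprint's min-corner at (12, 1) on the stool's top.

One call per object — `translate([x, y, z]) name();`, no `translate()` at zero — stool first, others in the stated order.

stool();
translate([12, 1, 403]) spool();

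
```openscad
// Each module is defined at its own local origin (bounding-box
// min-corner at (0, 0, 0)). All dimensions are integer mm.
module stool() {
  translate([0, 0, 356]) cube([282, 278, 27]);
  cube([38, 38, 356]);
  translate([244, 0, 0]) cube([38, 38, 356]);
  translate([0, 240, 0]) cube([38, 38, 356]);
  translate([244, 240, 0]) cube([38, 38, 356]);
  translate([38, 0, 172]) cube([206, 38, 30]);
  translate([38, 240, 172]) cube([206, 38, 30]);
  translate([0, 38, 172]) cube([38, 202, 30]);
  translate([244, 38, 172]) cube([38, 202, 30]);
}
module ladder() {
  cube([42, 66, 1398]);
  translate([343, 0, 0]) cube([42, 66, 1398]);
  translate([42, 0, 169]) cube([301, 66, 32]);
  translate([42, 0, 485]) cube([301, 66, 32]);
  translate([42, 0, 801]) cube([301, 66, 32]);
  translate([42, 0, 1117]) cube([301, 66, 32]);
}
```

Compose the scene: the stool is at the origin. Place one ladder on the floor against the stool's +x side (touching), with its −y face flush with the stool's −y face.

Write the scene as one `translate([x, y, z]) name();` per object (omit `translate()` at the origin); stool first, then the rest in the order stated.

stool();
translate([282, 0, 0]) ladder();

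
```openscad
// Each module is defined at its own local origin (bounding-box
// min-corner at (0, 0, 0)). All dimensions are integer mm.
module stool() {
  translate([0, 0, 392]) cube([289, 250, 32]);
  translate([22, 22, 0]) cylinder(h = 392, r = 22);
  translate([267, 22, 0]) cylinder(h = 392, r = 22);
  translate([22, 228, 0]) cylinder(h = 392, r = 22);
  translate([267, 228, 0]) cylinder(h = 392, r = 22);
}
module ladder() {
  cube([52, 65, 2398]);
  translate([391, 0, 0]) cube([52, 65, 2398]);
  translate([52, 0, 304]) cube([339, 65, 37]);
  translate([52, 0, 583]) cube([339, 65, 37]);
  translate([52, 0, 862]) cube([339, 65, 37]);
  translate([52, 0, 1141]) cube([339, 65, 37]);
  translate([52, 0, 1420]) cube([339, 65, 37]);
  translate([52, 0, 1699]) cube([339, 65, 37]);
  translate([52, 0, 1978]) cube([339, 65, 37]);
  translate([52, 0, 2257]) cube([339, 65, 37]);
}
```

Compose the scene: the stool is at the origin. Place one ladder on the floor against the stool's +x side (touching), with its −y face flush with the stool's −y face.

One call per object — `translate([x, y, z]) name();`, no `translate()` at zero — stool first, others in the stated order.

stool();
translate([289, 0, 0]) ladder();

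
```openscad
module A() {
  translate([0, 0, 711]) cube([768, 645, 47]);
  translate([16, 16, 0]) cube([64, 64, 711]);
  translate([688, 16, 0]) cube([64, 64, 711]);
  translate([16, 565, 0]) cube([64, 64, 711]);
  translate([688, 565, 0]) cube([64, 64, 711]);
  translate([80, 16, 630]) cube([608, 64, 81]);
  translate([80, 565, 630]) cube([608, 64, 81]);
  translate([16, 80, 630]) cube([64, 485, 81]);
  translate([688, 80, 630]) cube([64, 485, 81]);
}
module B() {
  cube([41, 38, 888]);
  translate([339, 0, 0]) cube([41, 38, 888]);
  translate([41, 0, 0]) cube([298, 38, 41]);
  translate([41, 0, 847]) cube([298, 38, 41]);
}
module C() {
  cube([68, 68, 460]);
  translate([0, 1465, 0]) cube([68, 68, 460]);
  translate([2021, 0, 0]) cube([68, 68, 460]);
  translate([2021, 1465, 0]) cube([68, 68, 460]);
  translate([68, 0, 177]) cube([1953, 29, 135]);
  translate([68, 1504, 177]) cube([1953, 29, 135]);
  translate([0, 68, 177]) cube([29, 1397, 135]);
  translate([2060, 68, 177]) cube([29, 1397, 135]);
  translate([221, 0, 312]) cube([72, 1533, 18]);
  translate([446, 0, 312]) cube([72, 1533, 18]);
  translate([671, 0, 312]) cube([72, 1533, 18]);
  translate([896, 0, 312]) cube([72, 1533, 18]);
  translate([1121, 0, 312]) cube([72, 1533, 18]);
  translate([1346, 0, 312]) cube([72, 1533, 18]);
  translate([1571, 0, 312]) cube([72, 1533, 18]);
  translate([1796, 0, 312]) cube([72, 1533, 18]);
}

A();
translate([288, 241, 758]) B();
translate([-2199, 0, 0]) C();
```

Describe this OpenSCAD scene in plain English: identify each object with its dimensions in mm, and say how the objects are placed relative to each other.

A is a rectangular dining table. The top is 768×645×47 mm with its upper surface at z = 758 mm. It stands on four 64×64 mm square legs, each inset 16 mm from the nearest pair of top edges, running from the floor to the underside of the top. Four apron rails, 64 mm thick and 81 mm tall, run between adjacent legs with their top edges flush with the underside of the top and their outer faces flush with the legs' outer faces.

B is a picture frame with a 298×806 mm rectangular opening (x by z) and a uniform 41 mm border on every side. Frame depth is 38 mm along y. It is built from two vertical stiles running the full outside height and two horizontal rails spanning the gap between the stiles.

C is a bed frame 2089 mm long (x) by 1533 mm wide (y). Four 68×68 mm corner posts, 460 mm tall, at the corners of the footprint. Four rails of 29 mm thickness and 135 mm height run between adjacent posts with their undersides at z = 177 mm, their outer faces flush with the outside of the frame (the two x-running rails run between the posts' inner faces; the two y-running rails run between the posts' inner faces). 8 slats, each 72 mm wide (x) and 18 mm thick, lie across the top of the two x-running rails, running the full 1533 mm width of the frame in y; the slats are evenly spaced along x between the inner faces of the end posts with equal gaps (rounded down to the nearest mm) at the −x end and between each pair — any rounding remainder accumulates at the +x end.

The picture frame is on top of the table. The bed frame is on the floor beside the table on its −x side.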